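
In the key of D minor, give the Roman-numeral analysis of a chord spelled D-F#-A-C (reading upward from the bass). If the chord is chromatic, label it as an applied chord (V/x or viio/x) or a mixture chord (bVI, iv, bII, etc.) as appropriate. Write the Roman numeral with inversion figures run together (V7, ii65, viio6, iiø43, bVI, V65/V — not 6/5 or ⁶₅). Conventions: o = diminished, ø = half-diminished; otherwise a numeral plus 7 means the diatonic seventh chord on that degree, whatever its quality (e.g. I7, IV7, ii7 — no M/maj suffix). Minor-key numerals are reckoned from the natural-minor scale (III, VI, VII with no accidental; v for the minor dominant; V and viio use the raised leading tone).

V7/iv

The pitches D-F#-A-C form a dominant seventh chord rooted on D.
D is not a diatonic chord root with this quality in D minor, but it lies a perfect fifth above G (iv), so the chord functions as an applied dominant of iv.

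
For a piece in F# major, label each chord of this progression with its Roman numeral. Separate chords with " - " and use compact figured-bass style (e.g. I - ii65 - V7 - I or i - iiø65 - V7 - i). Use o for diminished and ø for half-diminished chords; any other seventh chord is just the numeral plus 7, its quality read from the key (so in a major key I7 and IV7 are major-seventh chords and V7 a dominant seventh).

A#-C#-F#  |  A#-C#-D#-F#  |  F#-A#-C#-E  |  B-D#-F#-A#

A#-C#-F#: major triad on F# = scale degree 1 → I6.
A#-C#-D#-F# has root D#, degree 6 in F# major, so vi43.
F#-A#-C#-E: a dominant seventh chord on F#, the applied dominant of IV → V7/IV.
B-D#-F#-A#: root B is the subdominant; major seventh chord there is IV7.

I6 - vi43 - V7/IV - IV7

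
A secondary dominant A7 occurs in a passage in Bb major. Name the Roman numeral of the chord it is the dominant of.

iii

The chord is a dominant seventh chord on A.
A dominant resolves down a perfect fifth: A → D. In Bb major, D is scale degree 3, i.e. iii.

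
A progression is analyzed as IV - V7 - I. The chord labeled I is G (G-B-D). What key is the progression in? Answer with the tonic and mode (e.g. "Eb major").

The chord G is a major triad rooted on G; its label is I.
If G is scale degree 1 and the mode makes that degree carry a major triad, the tonic is G and the mode is major.

G major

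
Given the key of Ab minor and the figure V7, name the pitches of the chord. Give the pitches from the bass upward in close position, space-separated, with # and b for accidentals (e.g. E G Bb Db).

Eb G Bb Db

In Ab minor, the fifth degree is Eb. The dominant is major (leading tone raised), so V is a dominant seventh chord.
Stacking thirds from Eb gives Eb-G-Bb-Db.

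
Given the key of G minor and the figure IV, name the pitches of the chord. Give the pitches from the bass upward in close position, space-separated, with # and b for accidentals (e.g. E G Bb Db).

IV is the major subdominant, borrowed from the parallel major. In G minor that root is C.
So the chord is C-E-G, a major triad.

C E G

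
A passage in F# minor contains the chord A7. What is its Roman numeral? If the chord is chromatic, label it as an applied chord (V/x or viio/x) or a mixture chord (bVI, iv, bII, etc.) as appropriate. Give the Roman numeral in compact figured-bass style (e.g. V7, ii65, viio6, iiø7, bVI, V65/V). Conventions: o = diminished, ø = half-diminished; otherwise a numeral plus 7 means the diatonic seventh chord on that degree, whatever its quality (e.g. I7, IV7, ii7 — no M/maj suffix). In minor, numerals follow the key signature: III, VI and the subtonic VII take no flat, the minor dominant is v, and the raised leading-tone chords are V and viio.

V7/VI

The pitches A-C#-E-G form a dominant seventh chord rooted on A.
A is not a diatonic chord root with this quality in F# minor, but it lies a perfect fifth above D (VI), so the chord functions as an applied dominant of VI.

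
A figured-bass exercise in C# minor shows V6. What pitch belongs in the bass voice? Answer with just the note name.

V in C# minor has root G#; the chord is G#-B#-D#.
The figure 6 means first inversion — the third is in the bass.

B#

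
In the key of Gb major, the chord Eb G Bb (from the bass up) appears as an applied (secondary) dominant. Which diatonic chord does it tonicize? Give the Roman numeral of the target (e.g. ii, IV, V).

The chord is a major triad on Eb.
A dominant resolves down a perfect fifth: Eb → Ab. In Gb major, Ab is scale degree 2, i.e. ii.

ii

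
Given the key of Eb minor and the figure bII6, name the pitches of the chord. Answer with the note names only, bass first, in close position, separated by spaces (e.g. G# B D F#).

Scale degree 2 in Eb minor is F; lowering it a half step gives Fb. bII6 is the Neapolitan sixth — a major triad on the lowered second degree, here in its customary first inversion.
So the chord is Fb-Ab-Cb.
The figured bass 6 indicates first inversion, placing the third (Ab) in the bass: Ab-Cb-Fb.

Ab Cb Fb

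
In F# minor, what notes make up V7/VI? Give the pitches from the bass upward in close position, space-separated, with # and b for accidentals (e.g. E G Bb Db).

A C# E G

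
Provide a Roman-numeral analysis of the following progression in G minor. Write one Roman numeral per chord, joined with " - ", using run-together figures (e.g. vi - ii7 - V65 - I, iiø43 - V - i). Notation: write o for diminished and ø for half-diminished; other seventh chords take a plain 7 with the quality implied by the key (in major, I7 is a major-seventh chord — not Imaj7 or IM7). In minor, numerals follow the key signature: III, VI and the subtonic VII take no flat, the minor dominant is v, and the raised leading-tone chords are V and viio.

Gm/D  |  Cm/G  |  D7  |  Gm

i64 - iv64 - V7 - i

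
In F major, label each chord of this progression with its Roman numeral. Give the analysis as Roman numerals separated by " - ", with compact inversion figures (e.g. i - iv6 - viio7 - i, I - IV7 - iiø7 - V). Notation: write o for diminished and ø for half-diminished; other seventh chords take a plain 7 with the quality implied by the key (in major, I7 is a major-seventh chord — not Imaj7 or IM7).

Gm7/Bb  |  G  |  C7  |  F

ii65 - V/V - V7 - I

Gm7/Bb: root G is the supertonic; minor seventh chord there is ii65.
G is the secondary dominant of V (major triad on G): V/V.
C7: dominant seventh chord on C = scale degree 5 → V7.
F has root F, degree 1 in F major, so I.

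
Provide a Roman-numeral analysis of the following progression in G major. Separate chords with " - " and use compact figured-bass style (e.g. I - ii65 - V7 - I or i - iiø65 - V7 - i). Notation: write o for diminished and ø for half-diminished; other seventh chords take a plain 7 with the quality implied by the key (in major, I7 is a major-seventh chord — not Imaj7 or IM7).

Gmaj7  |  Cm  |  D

Gmaj7 has root G, degree 1 in G major, so I7.
Cm: minor triad on C — chromatic; iv (borrowed from the parallel minor).
D: major triad on D = scale degree 5 → V.

I7 - iv - V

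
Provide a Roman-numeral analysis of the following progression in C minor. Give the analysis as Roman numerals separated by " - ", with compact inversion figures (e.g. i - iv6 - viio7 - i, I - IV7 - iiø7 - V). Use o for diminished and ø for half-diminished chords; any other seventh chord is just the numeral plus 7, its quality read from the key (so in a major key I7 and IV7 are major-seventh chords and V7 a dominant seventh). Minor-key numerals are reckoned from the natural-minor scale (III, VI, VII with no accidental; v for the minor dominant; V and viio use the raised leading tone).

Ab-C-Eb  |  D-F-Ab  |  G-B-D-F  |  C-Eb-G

VI - iio - V7 - i

Ab-C-Eb: root Ab is the submediant; major triad there is VI.
D-F-Ab has root D, degree 2 in C minor, so iio.
G-B-D-F: root G is the dominant; dominant seventh chord there is V7.
C-Eb-G: minor triad on C = scale degree 1 → i.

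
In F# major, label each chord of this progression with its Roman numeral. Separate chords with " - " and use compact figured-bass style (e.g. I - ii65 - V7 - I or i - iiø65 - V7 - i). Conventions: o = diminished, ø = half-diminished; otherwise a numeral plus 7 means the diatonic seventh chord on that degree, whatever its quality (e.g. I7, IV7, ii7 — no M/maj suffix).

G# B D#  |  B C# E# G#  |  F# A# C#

ii - V42 - I

G#-B-D# has root G#, degree 2 in F# major, so ii.
B-C#-E#-G#: root C# is the dominant; dominant seventh chord there is V42.
F#-A#-C# has root F#, degree 1 in F# major, so I.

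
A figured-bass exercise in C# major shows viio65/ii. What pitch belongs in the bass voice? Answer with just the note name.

The applied chord viio65/ii is rooted on C##: C##-E#-G#-B.
The figure 65 means first inversion — the third is in the bass.

E#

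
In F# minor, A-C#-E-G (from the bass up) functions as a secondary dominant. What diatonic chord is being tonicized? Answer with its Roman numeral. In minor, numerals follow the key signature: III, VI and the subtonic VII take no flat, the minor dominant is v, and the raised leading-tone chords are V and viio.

The chord is a dominant seventh chord on A.
A dominant resolves down a perfect fifth: A → D. In F# minor, D is scale degree 6, i.e. VI.

VI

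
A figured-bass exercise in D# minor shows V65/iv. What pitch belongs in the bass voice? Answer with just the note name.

F##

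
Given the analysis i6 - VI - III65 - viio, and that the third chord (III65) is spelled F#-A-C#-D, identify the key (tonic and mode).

B minor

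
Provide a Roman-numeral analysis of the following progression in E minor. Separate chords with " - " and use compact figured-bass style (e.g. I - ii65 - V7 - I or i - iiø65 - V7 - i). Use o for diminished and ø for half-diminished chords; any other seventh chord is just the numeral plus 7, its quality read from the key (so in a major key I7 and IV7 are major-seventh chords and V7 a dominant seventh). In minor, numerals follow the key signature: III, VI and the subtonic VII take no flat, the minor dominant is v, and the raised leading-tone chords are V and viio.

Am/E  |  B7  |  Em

iv64 - V7 - i

Am/E: minor triad on A = scale degree 4 → iv64.
B7: dominant seventh chord on B = scale degree 5 → V7.
Em: minor triad on E = scale degree 1 → i.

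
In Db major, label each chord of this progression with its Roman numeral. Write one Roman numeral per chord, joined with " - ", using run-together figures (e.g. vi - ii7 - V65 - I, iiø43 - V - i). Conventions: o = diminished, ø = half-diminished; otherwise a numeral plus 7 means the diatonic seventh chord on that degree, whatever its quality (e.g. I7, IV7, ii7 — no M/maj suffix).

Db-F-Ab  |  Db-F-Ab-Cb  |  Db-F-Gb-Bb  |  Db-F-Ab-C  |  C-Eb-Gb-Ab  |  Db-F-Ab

I - V7/IV - IV43 - I7 - V65 - I

Db-F-Ab: root Db is the tonic; major triad there is I.
Db-F-Ab-Cb: a dominant seventh chord on Db, the applied dominant of IV → V7/IV.
Db-F-Gb-Bb has root Gb, degree 4 in Db major, so IV43.
Db-F-Ab-C has root Db, degree 1 in Db major, so I7.
C-Eb-Gb-Ab: dominant seventh chord on Ab = scale degree 5 → V65.
Db-F-Ab: major triad on Db = scale degree 1 → I.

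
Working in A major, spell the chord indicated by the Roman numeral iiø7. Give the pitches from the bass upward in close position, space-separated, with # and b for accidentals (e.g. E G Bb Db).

B D F A

Scale degree 2 in A major is B; here the chord built on it is altered to a half-diminished seventh chord. iiø7 is the half-diminished supertonic seventh, borrowed from the parallel minor.
So the chord is B-D-F-A.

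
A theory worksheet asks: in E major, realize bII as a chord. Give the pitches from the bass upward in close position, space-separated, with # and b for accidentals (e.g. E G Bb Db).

F A C

Scale degree 2 in E major is F#; lowering it a half step gives F. bII is the Neapolitan chord — a major triad on the lowered second degree.
So the chord is F-A-C.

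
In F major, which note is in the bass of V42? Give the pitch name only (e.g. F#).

V in F major has root C; the chord is C-E-G-Bb.
The figure 42 means third inversion — the seventh is in the bass.

Bb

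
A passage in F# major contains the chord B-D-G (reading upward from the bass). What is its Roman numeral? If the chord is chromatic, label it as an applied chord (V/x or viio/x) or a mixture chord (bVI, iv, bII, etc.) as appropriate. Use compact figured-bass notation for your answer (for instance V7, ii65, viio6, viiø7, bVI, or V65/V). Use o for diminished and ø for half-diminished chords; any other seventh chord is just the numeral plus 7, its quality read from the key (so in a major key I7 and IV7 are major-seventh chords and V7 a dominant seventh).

The pitches G-B-D form a major triad rooted on G.
G is the lowered second degree of F# major (diatonic 2 would be G#). This is the Neapolitan sixth — a major triad on the lowered second degree, here in its customary first inversion.
With B in the bass the chord is in first inversion, so the figured bass is 6.

bII6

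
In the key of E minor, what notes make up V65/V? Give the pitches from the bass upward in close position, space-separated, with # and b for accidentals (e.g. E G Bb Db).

A# C# E F#

V65/V is a secondary dominant — the dominant seventh of V. V in E minor is B, so the applied chord's root is F#, a perfect fifth above.
Building a dominant seventh chord on F# gives F#-A#-C#-E.
With the 65 figure the chord is in first inversion; from the bass A# upward in close position it reads A#-C#-E-F#.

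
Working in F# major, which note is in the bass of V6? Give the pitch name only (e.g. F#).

V in F# major has root C#; the chord is C#-E#-G#.
The figure 6 means first inversion — the third is in the bass.

E#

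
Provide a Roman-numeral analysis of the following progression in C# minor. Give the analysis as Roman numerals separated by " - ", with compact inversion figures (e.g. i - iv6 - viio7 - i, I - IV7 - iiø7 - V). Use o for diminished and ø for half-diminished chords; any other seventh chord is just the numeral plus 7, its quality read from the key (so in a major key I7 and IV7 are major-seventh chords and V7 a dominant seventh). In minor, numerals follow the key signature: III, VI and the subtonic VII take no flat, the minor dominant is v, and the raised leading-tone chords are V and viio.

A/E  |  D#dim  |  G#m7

A/E: major triad on A = scale degree 6 → VI64.
D#dim: root D# is the supertonic; diminished triad there is iio.
G#m7 has root G#, degree 5 in C# minor, so v7.

VI64 - iio - v7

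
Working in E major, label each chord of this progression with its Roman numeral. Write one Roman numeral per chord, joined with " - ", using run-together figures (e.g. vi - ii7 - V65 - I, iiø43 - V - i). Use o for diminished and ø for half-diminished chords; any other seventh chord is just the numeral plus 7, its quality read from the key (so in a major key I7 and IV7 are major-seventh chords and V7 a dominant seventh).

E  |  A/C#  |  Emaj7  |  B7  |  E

I - IV6 - I7 - V7 - I

E has root E, degree 1 in E major, so I.
A/C#: root A is the subdominant; major triad there is IV6.
Emaj7 has root E, degree 1 in E major, so I7.
B7 has root B, degree 5 in E major, so V7.
E: root E is the tonic; major triad there is I.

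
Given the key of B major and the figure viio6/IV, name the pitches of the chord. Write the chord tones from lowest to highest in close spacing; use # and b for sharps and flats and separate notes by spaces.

The slash marks an applied leading-tone chord: viio of IV. In B major, IV is E, so the leading tone to it is D#, a half step below.
Building a diminished triad on D# gives D#-F#-A.
The figured bass 6 indicates first inversion, placing the third (F#) in the bass: F#-A-D#.

F# A D#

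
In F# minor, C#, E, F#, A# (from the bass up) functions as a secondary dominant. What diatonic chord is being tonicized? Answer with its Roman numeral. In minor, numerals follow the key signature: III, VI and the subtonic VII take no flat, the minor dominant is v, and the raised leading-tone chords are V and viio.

iv

The chord is a dominant seventh chord on F#.
A dominant resolves down a perfect fifth: F# → B. In F# minor, B is scale degree 4, i.e. iv.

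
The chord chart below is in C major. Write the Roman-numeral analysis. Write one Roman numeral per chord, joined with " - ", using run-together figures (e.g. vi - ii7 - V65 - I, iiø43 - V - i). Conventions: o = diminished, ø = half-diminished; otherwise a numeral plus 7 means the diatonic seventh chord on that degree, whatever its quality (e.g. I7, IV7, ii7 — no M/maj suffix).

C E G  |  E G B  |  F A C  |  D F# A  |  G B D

I - iii - IV - V/V - V

C-E-G: major triad on C = scale degree 1 → I.
E-G-B: root E is the mediant; minor triad there is iii.
F-A-C has root F, degree 4 in C major, so IV.
D-F#-A: a major triad on D, the applied dominant of V → V/V.
G-B-D: root G is the dominant; major triad there is V.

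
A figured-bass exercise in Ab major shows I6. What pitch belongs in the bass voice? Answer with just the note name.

I in Ab major has root Ab; the chord is Ab-C-Eb.
The figure 6 means first inversion — the third is in the bass.

C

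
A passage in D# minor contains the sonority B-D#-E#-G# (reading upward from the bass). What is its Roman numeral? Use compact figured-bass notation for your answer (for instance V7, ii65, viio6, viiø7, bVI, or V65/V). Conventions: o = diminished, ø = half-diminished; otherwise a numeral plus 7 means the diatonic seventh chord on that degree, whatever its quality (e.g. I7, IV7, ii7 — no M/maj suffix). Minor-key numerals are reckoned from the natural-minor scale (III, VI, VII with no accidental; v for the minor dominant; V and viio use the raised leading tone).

iiø43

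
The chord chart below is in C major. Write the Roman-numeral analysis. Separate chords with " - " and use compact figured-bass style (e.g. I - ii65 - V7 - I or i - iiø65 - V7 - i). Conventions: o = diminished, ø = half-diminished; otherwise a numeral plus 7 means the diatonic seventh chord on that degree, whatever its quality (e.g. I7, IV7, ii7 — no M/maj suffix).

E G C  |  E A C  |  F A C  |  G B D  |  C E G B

I6 - vi64 - IV - V - I7

E-G-C: root C is the tonic; major triad there is I6.
E-A-C: root A is the submediant; minor triad there is vi64.
F-A-C has root F, degree 4 in C major, so IV.
G-B-D has root G, degree 5 in C major, so V.
C-E-G-B has root C, degree 1 in C major, so I7.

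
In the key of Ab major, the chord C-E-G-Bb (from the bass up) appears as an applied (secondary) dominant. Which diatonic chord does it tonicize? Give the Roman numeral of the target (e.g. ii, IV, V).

The chord is a dominant seventh chord on C.
A dominant resolves down a perfect fifth: C → F. In Ab major, F is scale degree 6, i.e. vi.

vi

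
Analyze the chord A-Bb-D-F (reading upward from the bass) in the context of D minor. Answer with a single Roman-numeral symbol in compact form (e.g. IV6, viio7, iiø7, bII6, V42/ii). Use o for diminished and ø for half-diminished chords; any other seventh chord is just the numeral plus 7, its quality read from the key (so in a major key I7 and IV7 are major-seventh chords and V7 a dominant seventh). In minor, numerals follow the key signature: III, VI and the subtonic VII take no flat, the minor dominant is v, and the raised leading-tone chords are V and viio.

The pitches Bb-D-F-A form a major seventh chord rooted on Bb.
In D minor, Bb is the submediant; the diatonic major seventh chord there is VI7.
With A in the bass the chord is in third inversion, so the figured bass is 42.

VI42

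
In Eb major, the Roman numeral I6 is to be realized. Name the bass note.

G

I in Eb major has root Eb; the chord is Eb-G-Bb.
The figure 6 means first inversion — the third is in the bass.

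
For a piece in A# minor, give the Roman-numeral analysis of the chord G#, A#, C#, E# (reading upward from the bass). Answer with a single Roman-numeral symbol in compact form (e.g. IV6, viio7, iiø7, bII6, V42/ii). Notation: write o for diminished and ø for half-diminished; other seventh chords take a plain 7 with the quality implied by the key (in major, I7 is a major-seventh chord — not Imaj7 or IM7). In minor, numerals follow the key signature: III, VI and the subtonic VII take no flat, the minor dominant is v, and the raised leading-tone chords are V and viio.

The pitches A#-C#-E#-G# form a minor seventh chord rooted on A#.
A# is scale degree 1 in A# minor, and a minor seventh chord on that degree is written i7.
With G# in the bass the chord is in third inversion, so the figured bass is 42.

i42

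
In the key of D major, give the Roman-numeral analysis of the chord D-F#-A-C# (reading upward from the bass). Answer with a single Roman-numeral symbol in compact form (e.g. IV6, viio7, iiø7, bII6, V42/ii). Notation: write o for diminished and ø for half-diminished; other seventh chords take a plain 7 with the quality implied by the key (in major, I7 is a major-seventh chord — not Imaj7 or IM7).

I7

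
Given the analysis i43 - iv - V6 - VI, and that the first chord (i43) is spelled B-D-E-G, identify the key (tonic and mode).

E minor

The anchor chord is a minor seventh chord on E, labeled i43.
If E is scale degree 1 and the mode makes that degree carry a minor seventh chord, the tonic is E and the mode is minor.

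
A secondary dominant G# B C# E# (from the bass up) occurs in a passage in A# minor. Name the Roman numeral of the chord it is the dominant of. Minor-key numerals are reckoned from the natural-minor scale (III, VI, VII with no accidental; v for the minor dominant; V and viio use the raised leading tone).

VI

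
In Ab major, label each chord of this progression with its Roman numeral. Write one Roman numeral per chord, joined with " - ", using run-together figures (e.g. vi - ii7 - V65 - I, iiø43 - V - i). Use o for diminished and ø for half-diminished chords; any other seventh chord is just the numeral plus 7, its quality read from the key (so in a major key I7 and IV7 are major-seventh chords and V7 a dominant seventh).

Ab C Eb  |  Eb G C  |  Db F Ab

I - iii6 - IV

Ab-C-Eb has root Ab, degree 1 in Ab major, so I.
Eb-G-C has root C, degree 3 in Ab major, so iii6.
Db-F-Ab: root Db is the subdominant; major triad there is IV.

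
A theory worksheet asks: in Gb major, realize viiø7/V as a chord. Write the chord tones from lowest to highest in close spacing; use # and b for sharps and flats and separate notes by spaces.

The slash marks an applied leading-tone chord: viio of V. In Gb major, V is Db, so the leading tone to it is C, a half step below.
Building a half-diminished seventh chord on C gives C-Eb-Gb-Bb.

C Eb Gb Bb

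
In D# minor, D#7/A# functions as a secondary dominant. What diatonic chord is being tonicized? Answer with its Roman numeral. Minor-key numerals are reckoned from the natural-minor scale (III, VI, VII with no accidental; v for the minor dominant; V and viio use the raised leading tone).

iv

The chord is a dominant seventh chord on D#.
A dominant resolves down a perfect fifth: D# → G#. In D# minor, G# is scale degree 4, i.e. iv.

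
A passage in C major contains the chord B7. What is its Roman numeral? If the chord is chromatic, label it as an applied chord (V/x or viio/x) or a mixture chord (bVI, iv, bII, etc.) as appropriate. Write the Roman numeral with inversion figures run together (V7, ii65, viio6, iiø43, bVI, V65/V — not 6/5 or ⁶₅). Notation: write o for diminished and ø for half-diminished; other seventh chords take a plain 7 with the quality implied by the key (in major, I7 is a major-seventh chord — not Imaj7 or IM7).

V7/iii

Stacked in thirds the chord is B-D#-F#-A: a dominant seventh chord on B.
B is not a diatonic chord root with this quality in C major, but it lies a perfect fifth above E (iii), so the chord functions as an applied dominant of iii.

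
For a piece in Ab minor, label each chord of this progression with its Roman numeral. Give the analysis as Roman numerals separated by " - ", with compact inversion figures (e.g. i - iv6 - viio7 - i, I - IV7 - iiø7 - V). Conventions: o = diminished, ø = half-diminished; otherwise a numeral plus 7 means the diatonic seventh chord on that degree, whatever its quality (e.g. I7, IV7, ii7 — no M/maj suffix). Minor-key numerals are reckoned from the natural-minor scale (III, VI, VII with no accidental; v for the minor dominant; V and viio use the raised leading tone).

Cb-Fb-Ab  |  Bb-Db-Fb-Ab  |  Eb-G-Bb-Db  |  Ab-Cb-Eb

VI64 - iiø7 - V7 - i

Cb-Fb-Ab: root Fb is the submediant; major triad there is VI64.
Bb-Db-Fb-Ab: half-diminished seventh chord on Bb = scale degree 2 → iiø7.
Eb-G-Bb-Db has root Eb, degree 5 in Ab minor, so V7.
Ab-Cb-Eb: root Ab is the tonic; minor triad there is i.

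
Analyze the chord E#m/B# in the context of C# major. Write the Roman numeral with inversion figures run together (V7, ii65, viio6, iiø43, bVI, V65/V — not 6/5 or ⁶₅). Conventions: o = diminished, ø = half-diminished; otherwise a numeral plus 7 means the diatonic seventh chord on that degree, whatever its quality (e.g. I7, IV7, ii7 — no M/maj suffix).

Stacked in thirds the chord is E#-G#-B#: a minor triad on E#.
E# is scale degree 3 in C# major, and a minor triad on that degree is written iii.
With B# in the bass the chord is in second inversion, so the figured bass is 64.

iii64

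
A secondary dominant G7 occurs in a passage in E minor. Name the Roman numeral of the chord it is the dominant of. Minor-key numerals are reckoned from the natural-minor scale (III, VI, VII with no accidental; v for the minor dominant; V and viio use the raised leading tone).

The chord is a dominant seventh chord on G.
A dominant resolves down a perfect fifth: G → C. In E minor, C is scale degree 6, i.e. VI.

VI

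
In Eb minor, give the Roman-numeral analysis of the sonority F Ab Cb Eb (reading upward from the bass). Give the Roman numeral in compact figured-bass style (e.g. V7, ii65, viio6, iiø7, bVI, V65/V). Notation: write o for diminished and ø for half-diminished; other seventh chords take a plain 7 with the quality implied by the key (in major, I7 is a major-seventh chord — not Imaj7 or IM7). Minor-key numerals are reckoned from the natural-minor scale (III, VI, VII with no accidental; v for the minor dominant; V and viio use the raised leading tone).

iiø7

The pitches F-Ab-Cb-Eb form a half-diminished seventh chord rooted on F.
F is scale degree 2 in Eb minor, and a half-diminished seventh chord on that degree is written iiø7.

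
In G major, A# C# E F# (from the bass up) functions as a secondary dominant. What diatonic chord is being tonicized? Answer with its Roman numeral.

The chord is a dominant seventh chord on F#.
A dominant resolves down a perfect fifth: F# → B. In G major, B is scale degree 3, i.e. iii.

iii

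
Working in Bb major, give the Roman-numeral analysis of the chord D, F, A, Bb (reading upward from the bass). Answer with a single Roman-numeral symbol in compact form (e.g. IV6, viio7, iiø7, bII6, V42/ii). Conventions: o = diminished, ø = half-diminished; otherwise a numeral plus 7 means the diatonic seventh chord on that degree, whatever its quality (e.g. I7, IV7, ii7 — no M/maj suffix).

I65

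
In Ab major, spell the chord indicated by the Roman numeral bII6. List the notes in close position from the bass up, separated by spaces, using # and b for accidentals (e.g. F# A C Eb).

bII6 is the Neapolitan sixth — a major triad on the lowered second degree, here in its customary first inversion. In Ab major that root is Bbb.
So the chord is Bbb-Db-Fb, a major triad.
The figured bass 6 indicates first inversion, placing the third (Db) in the bass: Db-Fb-Bbb.

Db Fb Bbb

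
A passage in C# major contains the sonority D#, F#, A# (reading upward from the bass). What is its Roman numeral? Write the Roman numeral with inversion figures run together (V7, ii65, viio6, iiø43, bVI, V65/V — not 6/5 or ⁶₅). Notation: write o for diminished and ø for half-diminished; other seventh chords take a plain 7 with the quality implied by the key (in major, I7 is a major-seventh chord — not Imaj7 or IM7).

ii

The pitches D#-F#-A# form a minor triad rooted on D#.
In C# major, D# is the supertonic; the diatonic minor triad there is ii.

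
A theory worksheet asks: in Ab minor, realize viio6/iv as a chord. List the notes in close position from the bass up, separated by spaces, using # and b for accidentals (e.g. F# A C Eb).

Eb Gb C

viio6/iv is a secondary leading-tone chord. The target iv is Db in Ab minor; the applied chord is rooted a semitone below, on C.
Building a diminished triad on C gives C-Eb-Gb.
The figured bass 6 indicates first inversion, placing the third (Eb) in the bass: Eb-Gb-C.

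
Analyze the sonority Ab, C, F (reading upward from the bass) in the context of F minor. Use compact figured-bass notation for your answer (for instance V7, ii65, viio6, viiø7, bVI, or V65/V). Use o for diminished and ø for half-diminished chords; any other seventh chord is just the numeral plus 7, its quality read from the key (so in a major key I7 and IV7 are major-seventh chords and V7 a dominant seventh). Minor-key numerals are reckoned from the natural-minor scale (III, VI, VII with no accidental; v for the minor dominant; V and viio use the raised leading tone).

i6

Stacked in thirds the chord is F-Ab-C: a minor triad on F.
F is scale degree 1 in F minor, and a minor triad on that degree is written i.
With Ab in the bass the chord is in first inversion, so the figured bass is 6.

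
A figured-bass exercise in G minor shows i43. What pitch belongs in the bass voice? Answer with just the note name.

D

i in G minor has root G; the chord is G-Bb-D-F.
The figure 43 means second inversion — the fifth is in the bass.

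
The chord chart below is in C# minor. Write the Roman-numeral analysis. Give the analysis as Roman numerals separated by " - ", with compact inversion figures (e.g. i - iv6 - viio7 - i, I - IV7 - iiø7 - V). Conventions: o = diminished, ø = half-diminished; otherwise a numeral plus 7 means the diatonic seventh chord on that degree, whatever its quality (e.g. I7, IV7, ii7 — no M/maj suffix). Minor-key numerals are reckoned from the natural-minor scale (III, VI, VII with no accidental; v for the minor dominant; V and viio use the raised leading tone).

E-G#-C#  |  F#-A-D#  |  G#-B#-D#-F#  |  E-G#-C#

i6 - iio6 - V7 - i6

E-G#-C# has root C#, degree 1 in C# minor, so i6.
F#-A-D#: diminished triad on D# = scale degree 2 → iio6.
G#-B#-D#-F# has root G#, degree 5 in C# minor, so V7.
E-G#-C#: minor triad on C# = scale degree 1 → i6.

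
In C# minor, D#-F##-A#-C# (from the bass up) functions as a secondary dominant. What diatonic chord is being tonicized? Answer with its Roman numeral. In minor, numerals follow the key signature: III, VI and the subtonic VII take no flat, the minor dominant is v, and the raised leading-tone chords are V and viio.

V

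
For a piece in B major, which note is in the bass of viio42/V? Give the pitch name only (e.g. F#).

The applied chord viio42/V is rooted on E#: E#-G#-B-D.
The figure 42 means third inversion — the seventh is in the bass.

D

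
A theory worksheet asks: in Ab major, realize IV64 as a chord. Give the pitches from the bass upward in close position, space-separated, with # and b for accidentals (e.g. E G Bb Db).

In Ab major, scale degree 4 is Db, and the diatonic chord built there is a major triad.
That chord is spelled Db-F-Ab.
With the 64 figure the chord is in second inversion; from the bass Ab upward in close position it reads Ab-Db-F.

Ab Db F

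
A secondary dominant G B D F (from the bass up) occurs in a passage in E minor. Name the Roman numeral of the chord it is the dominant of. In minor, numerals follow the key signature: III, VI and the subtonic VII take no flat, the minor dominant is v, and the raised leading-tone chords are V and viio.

The chord is a dominant seventh chord on G.
A dominant resolves down a perfect fifth: G → C. In E minor, C is scale degree 6, i.e. VI.

VI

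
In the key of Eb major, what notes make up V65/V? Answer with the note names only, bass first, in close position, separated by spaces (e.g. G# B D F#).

A C Eb F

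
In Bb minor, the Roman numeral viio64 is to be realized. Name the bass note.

Eb

viio in Bb minor has root A; the chord is A-C-Eb.
The figure 64 means second inversion — the fifth is in the bass.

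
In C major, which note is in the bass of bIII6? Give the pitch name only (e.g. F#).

G

bIII in C major has root Eb; the chord is Eb-G-Bb.
The figure 6 means first inversion — the third is in the bass.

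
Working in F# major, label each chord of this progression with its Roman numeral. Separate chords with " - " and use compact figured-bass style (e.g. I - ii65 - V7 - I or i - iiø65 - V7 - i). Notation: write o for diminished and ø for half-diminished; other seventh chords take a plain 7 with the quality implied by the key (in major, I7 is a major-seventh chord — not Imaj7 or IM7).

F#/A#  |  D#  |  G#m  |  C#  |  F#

F#/A# has root F#, degree 1 in F# major, so I6.
D#: chromatic; D# is V of ii, so V/ii.
G#m: minor triad on G# = scale degree 2 → ii.
C#: major triad on C# = scale degree 5 → V.
F#: root F# is the tonic; major triad there is I.

I6 - V/ii - ii - V - I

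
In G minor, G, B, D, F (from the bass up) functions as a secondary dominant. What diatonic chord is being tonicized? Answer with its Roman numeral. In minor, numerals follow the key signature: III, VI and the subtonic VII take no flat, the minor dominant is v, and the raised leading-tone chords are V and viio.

iv

The chord is a dominant seventh chord on G.
A dominant resolves down a perfect fifth: G → C. In G minor, C is scale degree 4, i.e. iv.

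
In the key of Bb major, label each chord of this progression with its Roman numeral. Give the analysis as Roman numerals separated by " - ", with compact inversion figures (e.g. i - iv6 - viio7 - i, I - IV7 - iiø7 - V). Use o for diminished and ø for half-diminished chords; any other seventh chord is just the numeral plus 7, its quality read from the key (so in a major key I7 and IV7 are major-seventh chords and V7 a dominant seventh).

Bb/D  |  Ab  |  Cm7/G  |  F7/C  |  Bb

I6 - bVII - ii43 - V43 - I

Bb/D: major triad on Bb = scale degree 1 → I6.
Ab: major triad on Ab — chromatic; bVII (borrowed from the parallel minor).
Cm7/G has root C, degree 2 in Bb major, so ii43.
F7/C: dominant seventh chord on F = scale degree 5 → V43.
Bb has root Bb, degree 1 in Bb major, so I.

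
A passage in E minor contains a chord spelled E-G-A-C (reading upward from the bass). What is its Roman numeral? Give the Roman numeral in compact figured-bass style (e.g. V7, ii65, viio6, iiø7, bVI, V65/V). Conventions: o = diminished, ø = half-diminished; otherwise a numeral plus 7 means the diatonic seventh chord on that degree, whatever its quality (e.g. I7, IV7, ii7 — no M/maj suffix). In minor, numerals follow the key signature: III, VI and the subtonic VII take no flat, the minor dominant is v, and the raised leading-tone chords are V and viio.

iv43

The pitches A-C-E-G form a minor seventh chord rooted on A.
A is scale degree 4 in E minor, and a minor seventh chord on that degree is written iv7.
With E in the bass the chord is in second inversion, so the figured bass is 43.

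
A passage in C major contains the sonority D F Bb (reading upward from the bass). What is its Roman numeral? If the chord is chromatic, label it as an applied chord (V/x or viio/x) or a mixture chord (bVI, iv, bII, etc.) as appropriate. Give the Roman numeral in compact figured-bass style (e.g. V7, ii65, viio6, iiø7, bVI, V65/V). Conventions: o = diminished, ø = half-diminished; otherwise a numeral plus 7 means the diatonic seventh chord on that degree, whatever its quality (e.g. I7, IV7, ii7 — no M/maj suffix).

Stacked in thirds the chord is Bb-D-F: a major triad on Bb.
Bb is the lowered seventh degree of C major (diatonic 7 would be B). This is a major triad on the lowered seventh degree (the subtonic), borrowed from the parallel minor.
With D in the bass the chord is in first inversion, so the figured bass is 6.

bVII6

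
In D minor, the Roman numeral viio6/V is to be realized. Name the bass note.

B

The applied chord viio6/V is rooted on G#: G#-B-D.
The figure 6 means first inversion — the third is in the bass.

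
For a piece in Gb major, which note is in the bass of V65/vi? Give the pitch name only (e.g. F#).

D

The applied chord V65/vi is rooted on Bb: Bb-D-F-Ab.
The figure 65 means first inversion — the third is in the bass.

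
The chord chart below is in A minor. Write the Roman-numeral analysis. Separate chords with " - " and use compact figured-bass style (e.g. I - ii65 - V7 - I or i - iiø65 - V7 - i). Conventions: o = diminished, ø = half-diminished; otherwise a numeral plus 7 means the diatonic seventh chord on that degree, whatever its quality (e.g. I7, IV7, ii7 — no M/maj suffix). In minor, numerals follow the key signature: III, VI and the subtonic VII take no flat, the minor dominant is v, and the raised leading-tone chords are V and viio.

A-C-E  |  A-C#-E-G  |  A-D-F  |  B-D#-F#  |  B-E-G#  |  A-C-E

A-C-E: minor triad on A = scale degree 1 → i.
A-C#-E-G: a dominant seventh chord on A, the applied dominant of iv → V7/iv.
A-D-F: minor triad on D = scale degree 4 → iv64.
B-D#-F#: a major triad on B, the applied dominant of V → V/V.
B-E-G#: major triad on E = scale degree 5 → V64.
A-C-E has root A, degree 1 in A minor, so i.

i - V7/iv - iv64 - V/V - V64 - i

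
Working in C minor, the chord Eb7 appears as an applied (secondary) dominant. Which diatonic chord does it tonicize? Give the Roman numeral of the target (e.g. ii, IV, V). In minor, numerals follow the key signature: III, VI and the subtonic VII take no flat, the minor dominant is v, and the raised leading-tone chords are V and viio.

The chord is a dominant seventh chord on Eb.
A dominant resolves down a perfect fifth: Eb → Ab. In C minor, Ab is scale degree 6, i.e. VI.

VI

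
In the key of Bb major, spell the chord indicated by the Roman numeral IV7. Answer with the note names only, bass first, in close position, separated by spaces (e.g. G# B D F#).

In Bb major, the fourth degree is Eb, and the diatonic chord built there is a major seventh chord.
That chord is spelled Eb-G-Bb-D.

Eb G Bb D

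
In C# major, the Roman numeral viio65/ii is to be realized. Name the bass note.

The applied chord viio65/ii is rooted on C##: C##-E#-G#-B.
The figure 65 means first inversion — the third is in the bass.

E#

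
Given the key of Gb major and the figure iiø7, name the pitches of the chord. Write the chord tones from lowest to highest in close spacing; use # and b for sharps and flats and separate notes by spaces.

Ab Cb Ebb Gb

iiø7 is the half-diminished supertonic seventh, borrowed from the parallel minor. In Gb major that root is Ab.
So the chord is Ab-Cb-Ebb-Gb.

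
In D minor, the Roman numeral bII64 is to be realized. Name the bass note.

Bb

bII in D minor has root Eb; the chord is Eb-G-Bb.
The figure 64 means second inversion — the fifth is in the bass.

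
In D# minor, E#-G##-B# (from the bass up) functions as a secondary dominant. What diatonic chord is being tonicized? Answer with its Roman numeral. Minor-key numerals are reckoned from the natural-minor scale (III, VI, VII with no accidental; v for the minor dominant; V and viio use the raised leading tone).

The chord is a major triad on E#.
A dominant resolves down a perfect fifth: E# → A#. In D# minor, A# is scale degree 5, i.e. V.

V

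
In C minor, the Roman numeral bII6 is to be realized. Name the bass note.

F

bII in C minor has root Db; the chord is Db-F-Ab.
The figure 6 means first inversion — the third is in the bass.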